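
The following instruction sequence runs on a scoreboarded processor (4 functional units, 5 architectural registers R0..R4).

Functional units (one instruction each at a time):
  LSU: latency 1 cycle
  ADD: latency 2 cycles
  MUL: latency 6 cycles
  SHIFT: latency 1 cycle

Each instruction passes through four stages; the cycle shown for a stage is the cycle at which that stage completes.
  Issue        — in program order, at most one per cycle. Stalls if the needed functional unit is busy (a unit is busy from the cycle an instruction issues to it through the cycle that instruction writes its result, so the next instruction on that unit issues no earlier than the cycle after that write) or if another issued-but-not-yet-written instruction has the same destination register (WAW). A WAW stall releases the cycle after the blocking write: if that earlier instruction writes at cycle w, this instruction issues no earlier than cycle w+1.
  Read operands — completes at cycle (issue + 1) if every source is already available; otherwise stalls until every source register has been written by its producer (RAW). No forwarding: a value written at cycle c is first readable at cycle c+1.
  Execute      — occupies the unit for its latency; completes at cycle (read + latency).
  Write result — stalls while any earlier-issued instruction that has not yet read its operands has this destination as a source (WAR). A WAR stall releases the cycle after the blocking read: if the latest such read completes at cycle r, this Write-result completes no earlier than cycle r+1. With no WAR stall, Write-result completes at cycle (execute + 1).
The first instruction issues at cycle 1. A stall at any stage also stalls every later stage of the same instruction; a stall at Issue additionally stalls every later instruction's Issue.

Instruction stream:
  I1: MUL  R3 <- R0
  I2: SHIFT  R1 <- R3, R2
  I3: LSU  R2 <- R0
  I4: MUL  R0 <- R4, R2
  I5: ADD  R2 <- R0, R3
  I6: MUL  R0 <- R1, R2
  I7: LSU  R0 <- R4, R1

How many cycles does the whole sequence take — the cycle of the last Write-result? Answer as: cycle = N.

cycle = 35

I1 -> (1, 2, 8, 9)
I2 -> (2, 10, 11, 12)  // RAW R3: wait I1 write@9
I3 -> (3, 4, 5, 11)  // WAR R2: wait I2 read@10
I4 -> (10, 12, 18, 19)  // struct: MUL busy until I1 writes@9, RAW R2: wait I3 write@11
I5 -> (12, 20, 22, 23)  // WAW R2: wait I3 write@11, RAW R0: wait I4 write@19
I6 -> (20, 24, 30, 31)  // struct: MUL busy until I4 writes@19, RAW R2: wait I5 write@23
I7 -> (32, 33, 34, 35)  // WAW R0: wait I6 write@31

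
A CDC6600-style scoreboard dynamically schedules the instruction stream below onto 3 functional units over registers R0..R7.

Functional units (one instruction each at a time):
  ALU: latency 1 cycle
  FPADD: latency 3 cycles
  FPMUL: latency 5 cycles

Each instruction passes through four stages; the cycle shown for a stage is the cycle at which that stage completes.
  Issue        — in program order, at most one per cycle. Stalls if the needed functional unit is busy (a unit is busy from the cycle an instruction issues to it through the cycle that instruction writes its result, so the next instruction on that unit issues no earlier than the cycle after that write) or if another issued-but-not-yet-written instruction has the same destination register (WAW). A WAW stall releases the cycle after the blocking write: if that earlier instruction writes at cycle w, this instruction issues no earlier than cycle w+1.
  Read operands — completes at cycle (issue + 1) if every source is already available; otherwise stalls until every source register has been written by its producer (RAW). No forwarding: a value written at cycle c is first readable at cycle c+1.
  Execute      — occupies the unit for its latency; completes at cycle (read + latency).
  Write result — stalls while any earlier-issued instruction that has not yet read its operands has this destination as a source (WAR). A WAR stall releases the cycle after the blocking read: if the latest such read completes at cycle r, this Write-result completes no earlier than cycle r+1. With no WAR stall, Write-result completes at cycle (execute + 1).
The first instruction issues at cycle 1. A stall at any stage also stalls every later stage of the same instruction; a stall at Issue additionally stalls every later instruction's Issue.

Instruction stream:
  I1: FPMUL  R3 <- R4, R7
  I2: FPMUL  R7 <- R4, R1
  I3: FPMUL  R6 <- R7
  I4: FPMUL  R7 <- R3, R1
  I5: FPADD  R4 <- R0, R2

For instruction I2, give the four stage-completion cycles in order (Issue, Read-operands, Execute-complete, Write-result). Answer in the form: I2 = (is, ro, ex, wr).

c1: I1→FPMUL
c2: I1 RO
c7: I1 EX
c8: I1 WR R3
c9: I2→FPMUL
c10: I2 RO
c15: I2 EX
c16: I2 WR R7
c17: I3→FPMUL
c18: I3 RO
c23: I3 EX
c24: I3 WR R6
c25: I4→FPMUL
c26: I4 RO | I5→FPADD
c27: I5 RO
c30: I5 EX
c31: I4 EX | I5 WR R4
c32: I4 WR R7

I2 = (9, 10, 15, 16)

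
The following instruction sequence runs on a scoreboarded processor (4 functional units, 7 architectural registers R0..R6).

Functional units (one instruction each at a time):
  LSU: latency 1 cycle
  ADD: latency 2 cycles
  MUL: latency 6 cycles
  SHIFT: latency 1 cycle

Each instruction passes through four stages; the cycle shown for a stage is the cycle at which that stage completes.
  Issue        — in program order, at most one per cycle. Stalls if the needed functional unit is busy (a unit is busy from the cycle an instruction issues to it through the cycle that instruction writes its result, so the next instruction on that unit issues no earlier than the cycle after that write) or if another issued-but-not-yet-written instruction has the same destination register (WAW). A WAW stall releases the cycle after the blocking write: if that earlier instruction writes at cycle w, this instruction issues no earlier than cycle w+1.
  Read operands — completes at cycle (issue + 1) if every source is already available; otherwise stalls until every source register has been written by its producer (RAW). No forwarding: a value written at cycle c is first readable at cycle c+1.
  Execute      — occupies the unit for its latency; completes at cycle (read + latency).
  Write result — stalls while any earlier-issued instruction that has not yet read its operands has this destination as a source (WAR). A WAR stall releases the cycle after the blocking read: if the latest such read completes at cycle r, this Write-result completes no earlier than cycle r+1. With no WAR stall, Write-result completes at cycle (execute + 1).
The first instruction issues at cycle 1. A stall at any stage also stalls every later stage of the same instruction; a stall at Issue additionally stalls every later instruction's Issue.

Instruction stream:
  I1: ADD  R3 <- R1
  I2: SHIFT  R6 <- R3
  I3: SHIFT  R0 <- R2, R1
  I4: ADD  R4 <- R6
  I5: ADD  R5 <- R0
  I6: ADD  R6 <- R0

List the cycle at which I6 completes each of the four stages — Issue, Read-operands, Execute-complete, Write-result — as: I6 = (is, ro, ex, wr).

1) issue 1, read 2, done 4, write 5
2) issue 2, read 6, done 7, write 8  <RAW R3: wait I1 write@5>
3) issue 9, read 10, done 11, write 12  <struct: SHIFT busy until I2 writes@8>
4) issue 10, read 11, done 13, write 14
5) issue 15, read 16, done 18, write 19  <struct: ADD busy until I4 writes@14>
6) issue 20, read 21, done 23, write 24  <struct: ADD busy until I5 writes@19>

I6 = (20, 21, 23, 24)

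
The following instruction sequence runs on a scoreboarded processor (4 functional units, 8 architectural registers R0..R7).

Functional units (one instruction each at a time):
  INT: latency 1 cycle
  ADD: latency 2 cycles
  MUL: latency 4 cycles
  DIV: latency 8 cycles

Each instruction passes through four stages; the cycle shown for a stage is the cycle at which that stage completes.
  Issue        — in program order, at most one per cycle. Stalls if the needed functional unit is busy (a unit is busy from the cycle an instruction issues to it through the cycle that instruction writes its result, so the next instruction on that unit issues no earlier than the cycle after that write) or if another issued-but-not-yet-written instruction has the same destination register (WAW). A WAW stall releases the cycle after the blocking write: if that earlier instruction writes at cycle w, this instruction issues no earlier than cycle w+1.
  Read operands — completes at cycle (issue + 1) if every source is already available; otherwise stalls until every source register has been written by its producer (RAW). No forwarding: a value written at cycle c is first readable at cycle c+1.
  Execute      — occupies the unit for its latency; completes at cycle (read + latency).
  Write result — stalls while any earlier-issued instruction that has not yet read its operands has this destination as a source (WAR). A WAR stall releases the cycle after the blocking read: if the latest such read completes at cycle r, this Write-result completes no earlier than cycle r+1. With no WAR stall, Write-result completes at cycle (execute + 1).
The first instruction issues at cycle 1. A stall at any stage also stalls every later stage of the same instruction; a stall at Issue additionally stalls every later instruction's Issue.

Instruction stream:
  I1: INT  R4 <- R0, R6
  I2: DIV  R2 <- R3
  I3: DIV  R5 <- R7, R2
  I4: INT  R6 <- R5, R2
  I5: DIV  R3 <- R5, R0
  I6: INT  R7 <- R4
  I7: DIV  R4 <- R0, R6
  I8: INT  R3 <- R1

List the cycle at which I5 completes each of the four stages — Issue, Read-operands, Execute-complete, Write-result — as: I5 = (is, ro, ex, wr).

I5 = (24, 25, 33, 34)

[1] I1 dispatched to INT
[2] I1 operands ready, I2 dispatched to DIV
[3] I1 complete, I2 operands ready
[4] R4←I1
[11] I2 complete
[12] R2←I2
[13] I3 dispatched to DIV
[14] I3 operands ready, I4 dispatched to INT
[22] I3 complete
[23] R5←I3
[24] I4 operands ready, I5 dispatched to DIV
[25] I4 complete, I5 operands ready
[26] R6←I4
[27] I6 dispatched to INT
[28] I6 operands ready
[29] I6 complete
[30] R7←I6
[33] I5 complete
[34] R3←I5
[35] I7 dispatched to DIV
[36] I7 operands ready, I8 dispatched to INT
[37] I8 operands ready
[38] I8 complete
[39] R3←I8
[44] I7 complete
[45] R4←I7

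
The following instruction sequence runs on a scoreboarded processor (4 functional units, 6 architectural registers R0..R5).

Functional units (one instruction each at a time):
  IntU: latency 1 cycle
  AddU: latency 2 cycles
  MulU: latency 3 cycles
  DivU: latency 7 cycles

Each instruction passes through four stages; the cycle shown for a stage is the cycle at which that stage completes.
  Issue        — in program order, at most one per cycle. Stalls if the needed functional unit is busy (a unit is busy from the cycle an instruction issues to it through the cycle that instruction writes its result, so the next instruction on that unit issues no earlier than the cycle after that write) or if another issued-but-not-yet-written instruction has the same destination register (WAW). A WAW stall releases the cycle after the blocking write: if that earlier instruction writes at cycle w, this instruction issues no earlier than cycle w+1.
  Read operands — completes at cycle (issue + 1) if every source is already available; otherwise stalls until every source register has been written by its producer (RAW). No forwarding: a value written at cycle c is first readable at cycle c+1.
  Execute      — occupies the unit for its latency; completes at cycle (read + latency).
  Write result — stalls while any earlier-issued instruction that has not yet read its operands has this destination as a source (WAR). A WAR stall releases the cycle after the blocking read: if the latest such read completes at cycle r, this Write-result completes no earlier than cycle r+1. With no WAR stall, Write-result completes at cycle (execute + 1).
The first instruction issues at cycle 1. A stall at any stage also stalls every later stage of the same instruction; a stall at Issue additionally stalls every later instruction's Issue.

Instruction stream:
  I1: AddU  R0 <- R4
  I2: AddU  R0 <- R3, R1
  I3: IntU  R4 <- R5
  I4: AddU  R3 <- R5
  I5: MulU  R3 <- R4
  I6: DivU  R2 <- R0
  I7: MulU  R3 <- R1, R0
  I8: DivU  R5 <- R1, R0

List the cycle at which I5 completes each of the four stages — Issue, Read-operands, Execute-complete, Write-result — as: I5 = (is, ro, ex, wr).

c1: I1→AddU
c2: I1 RO
c4: I1 EX
c5: I1 WR R0
c6: I2→AddU
c7: I2 RO, I3→IntU
c8: I3 RO
c9: I2 EX, I3 EX
c10: I2 WR R0, I3 WR R4
c11: I4→AddU
c12: I4 RO
c14: I4 EX
c15: I4 WR R3
c16: I5→MulU
c17: I5 RO, I6→DivU
c18: I6 RO
c20: I5 EX
c21: I5 WR R3
c22: I7→MulU
c23: I7 RO
c25: I6 EX
c26: I6 WR R2, I7 EX
c27: I7 WR R3, I8→DivU
c28: I8 RO
c35: I8 EX
c36: I8 WR R5

I5 = (16, 17, 20, 21)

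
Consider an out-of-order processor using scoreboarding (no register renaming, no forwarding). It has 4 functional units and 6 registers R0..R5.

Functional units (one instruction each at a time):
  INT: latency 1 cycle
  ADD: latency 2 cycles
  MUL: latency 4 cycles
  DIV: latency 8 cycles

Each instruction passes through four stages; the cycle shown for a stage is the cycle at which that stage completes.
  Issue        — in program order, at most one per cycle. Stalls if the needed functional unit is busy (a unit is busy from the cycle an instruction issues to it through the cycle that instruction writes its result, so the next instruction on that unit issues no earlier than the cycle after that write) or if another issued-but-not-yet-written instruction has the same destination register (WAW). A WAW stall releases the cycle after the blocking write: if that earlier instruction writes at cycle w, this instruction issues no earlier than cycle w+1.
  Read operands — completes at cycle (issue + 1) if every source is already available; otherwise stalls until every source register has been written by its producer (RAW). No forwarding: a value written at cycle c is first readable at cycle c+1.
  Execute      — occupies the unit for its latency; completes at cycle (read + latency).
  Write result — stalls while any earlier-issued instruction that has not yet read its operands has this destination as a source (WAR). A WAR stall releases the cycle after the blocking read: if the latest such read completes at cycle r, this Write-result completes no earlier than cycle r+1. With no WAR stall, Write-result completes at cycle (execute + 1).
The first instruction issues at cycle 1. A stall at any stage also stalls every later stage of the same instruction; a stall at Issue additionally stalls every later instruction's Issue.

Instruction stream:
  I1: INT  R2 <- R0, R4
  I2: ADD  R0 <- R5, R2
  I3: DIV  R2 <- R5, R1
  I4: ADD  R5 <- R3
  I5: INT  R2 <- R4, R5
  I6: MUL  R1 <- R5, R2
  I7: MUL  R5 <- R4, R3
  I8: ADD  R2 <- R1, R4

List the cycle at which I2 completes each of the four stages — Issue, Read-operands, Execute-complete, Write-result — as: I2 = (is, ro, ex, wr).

[I1] 1/2/3/4
[I2] 2/5/7/8  (RAW R2: wait I1 write@4)
[I3] 5/6/14/15  (WAW R2: wait I1 write@4)
[I4] 9/10/12/13  (struct: ADD busy until I2 writes@8)
[I5] 16/17/18/19  (WAW R2: wait I3 write@15)
[I6] 17/20/24/25  (RAW R2: wait I5 write@19)
[I7] 26/27/31/32  (struct: MUL busy until I6 writes@25)
[I8] 27/28/30/31

I2 = (2, 5, 7, 8)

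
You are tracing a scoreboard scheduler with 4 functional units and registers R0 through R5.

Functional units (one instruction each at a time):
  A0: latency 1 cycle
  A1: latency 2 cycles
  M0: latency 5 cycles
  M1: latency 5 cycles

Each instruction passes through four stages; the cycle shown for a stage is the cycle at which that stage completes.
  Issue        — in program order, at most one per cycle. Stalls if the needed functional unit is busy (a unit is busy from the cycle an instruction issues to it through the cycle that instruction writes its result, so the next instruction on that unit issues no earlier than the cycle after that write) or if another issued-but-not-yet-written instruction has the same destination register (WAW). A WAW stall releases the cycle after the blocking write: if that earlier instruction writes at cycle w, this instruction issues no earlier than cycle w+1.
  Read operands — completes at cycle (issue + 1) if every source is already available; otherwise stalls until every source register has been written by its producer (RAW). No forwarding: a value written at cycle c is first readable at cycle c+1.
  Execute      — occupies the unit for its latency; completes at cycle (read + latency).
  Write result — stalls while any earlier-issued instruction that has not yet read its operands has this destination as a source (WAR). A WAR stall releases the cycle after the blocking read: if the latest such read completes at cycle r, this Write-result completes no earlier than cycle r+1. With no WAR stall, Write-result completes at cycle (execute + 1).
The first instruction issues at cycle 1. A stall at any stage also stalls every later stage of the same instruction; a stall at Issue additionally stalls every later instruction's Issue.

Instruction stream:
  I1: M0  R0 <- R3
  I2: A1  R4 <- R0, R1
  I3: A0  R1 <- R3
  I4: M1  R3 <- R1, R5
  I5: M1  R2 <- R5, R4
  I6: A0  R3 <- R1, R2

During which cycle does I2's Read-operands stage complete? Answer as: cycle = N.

cycle = 9

[1] I1 issues→M0
[2] I1 reads | I2 issues→A1
[3] I3 issues→A0
[4] I3 reads | I4 issues→M1
[5] I3 exec-done
[7] I1 exec-done
[8] I1 writes R0
[9] I2 reads
[10] I3 writes R1
[11] I2 exec-done | I4 reads
[12] I2 writes R4
[16] I4 exec-done
[17] I4 writes R3
[18] I5 issues→M1
[19] I5 reads | I6 issues→A0
[24] I5 exec-done
[25] I5 writes R2
[26] I6 reads
[27] I6 exec-done
[28] I6 writes R3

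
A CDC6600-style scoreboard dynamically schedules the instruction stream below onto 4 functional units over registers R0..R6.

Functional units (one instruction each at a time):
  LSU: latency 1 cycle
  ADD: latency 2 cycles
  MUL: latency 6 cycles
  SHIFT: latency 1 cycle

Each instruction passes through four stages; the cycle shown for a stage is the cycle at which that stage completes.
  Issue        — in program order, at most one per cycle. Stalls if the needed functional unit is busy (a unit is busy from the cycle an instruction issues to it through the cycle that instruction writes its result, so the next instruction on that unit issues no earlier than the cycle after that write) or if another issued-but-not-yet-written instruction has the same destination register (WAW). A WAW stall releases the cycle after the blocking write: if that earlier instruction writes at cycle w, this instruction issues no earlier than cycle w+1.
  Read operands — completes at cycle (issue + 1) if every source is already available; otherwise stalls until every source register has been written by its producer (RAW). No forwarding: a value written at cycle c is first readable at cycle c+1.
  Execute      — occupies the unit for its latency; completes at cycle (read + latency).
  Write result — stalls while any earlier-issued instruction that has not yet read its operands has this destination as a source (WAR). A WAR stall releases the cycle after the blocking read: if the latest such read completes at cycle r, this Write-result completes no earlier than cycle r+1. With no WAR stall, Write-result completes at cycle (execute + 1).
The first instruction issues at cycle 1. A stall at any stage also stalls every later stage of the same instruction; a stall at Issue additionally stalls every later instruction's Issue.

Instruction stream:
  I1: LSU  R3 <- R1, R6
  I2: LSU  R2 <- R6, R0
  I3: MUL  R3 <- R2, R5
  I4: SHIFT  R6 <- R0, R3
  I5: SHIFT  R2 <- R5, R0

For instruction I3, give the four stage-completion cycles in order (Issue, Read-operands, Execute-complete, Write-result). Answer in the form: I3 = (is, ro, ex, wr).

I3 = (6, 9, 15, 16)

I1: IS=1 RO=2 EX=3 WR=4
I2: IS=5 RO=6 EX=7 WR=8  [struct: LSU busy until I1 writes@4]
I3: IS=6 RO=9 EX=15 WR=16  [RAW R2: wait I2 write@8]
I4: IS=7 RO=17 EX=18 WR=19  [RAW R3: wait I3 write@16]
I5: IS=20 RO=21 EX=22 WR=23  [struct: SHIFT busy until I4 writes@19]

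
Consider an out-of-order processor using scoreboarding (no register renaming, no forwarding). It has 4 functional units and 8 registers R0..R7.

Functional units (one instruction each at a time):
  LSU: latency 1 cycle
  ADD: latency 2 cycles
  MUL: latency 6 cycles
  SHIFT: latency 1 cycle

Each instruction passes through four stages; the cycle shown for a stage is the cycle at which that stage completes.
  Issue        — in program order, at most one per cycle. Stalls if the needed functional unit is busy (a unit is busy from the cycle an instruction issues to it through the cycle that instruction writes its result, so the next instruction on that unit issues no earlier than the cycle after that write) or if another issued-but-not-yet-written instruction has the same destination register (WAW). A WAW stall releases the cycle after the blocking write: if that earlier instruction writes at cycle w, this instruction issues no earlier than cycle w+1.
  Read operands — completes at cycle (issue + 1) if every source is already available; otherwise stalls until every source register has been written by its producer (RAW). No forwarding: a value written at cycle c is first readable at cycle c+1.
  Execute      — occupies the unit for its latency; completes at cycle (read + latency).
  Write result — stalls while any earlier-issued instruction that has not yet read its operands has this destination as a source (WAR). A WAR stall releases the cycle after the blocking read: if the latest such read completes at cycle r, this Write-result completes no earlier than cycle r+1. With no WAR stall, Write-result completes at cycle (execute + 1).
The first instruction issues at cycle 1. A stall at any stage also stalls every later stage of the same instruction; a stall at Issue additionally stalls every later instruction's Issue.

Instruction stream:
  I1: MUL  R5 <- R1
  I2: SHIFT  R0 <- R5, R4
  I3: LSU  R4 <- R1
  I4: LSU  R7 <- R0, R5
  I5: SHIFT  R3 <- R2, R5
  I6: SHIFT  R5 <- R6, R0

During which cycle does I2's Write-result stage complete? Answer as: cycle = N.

I1  is:1  ro:2  ex:8  wr:9
I2  is:2  ro:10  ex:11  wr:12  — RAW R5: wait I1 write@9
I3  is:3  ro:4  ex:5  wr:11  — WAR R4: wait I2 read@10
I4  is:12  ro:13  ex:14  wr:15  — struct: LSU busy until I3 writes@11
I5  is:13  ro:14  ex:15  wr:16
I6  is:17  ro:18  ex:19  wr:20  — struct: SHIFT busy until I5 writes@16

cycle = 12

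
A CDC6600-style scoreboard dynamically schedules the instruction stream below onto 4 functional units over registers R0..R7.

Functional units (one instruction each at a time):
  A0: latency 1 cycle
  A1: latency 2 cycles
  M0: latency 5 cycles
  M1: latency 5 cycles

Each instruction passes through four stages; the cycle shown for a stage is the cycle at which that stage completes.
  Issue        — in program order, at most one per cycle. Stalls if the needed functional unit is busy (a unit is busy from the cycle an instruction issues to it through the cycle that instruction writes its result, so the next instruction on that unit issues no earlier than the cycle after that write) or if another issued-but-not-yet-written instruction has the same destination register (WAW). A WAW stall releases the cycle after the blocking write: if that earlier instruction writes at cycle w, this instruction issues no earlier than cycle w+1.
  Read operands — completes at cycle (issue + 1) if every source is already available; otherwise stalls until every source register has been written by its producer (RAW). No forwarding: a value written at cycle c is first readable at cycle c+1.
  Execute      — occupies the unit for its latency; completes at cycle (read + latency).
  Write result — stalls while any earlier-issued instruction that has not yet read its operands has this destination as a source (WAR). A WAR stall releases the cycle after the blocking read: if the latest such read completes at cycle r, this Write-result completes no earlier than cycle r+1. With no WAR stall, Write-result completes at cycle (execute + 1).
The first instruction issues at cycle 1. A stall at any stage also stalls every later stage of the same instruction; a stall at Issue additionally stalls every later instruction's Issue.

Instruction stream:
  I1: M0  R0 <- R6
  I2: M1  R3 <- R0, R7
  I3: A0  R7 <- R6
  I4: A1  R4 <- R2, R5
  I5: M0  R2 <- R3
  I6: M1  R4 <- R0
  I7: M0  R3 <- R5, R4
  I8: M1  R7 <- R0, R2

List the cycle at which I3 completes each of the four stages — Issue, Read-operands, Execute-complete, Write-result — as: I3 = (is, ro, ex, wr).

I3 = (3, 4, 5, 10)

I1: IS=1 RO=2 EX=7 WR=8
I2: IS=2 RO=9 EX=14 WR=15  [RAW R0: wait I1 write@8]
I3: IS=3 RO=4 EX=5 WR=10  [WAR R7: wait I2 read@9]
I4: IS=4 RO=5 EX=7 WR=8
I5: IS=9 RO=16 EX=21 WR=22  [struct: M0 busy until I1 writes@8; RAW R3: wait I2 write@15]
I6: IS=16 RO=17 EX=22 WR=23  [struct: M1 busy until I2 writes@15]
I7: IS=23 RO=24 EX=29 WR=30  [struct: M0 busy until I5 writes@22]
I8: IS=24 RO=25 EX=30 WR=31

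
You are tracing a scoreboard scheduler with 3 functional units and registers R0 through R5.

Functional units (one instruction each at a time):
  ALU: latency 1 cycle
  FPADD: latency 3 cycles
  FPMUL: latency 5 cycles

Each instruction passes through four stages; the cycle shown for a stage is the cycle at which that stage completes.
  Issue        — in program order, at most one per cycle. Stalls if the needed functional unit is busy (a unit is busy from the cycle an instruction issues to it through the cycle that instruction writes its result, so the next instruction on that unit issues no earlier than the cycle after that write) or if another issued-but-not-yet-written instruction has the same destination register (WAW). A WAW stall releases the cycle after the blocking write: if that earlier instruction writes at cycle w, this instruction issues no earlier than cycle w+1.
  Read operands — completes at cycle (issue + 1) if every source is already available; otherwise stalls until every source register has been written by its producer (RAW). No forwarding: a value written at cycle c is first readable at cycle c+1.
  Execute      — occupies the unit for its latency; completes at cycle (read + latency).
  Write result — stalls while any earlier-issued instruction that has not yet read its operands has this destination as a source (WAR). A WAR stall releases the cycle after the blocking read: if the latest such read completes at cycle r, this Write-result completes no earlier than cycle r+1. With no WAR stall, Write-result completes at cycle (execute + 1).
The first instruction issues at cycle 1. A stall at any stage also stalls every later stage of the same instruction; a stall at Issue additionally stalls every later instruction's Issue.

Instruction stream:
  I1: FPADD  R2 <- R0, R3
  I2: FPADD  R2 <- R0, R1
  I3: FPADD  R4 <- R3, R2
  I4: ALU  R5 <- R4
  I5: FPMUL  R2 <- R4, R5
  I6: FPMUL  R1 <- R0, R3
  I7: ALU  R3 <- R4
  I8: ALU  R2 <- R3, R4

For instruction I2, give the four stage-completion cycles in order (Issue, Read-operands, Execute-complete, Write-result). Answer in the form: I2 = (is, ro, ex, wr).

t=1  I1 dispatched to FPADD
t=2  I1 operands ready
t=5  I1 complete
t=6  R2←I1
t=7  I2 dispatched to FPADD
t=8  I2 operands ready
t=11  I2 complete
t=12  R2←I2
t=13  I3 dispatched to FPADD
t=14  I3 operands ready · I4 dispatched to ALU
t=15  I5 dispatched to FPMUL
t=17  I3 complete
t=18  R4←I3
t=19  I4 operands ready
t=20  I4 complete
t=21  R5←I4
t=22  I5 operands ready
t=27  I5 complete
t=28  R2←I5
t=29  I6 dispatched to FPMUL
t=30  I6 operands ready · I7 dispatched to ALU
t=31  I7 operands ready
t=32  I7 complete
t=33  R3←I7
t=34  I8 dispatched to ALU
t=35  I6 complete · I8 operands ready
t=36  R1←I6 · I8 complete
t=37  R2←I8

I2 = (7, 8, 11, 12)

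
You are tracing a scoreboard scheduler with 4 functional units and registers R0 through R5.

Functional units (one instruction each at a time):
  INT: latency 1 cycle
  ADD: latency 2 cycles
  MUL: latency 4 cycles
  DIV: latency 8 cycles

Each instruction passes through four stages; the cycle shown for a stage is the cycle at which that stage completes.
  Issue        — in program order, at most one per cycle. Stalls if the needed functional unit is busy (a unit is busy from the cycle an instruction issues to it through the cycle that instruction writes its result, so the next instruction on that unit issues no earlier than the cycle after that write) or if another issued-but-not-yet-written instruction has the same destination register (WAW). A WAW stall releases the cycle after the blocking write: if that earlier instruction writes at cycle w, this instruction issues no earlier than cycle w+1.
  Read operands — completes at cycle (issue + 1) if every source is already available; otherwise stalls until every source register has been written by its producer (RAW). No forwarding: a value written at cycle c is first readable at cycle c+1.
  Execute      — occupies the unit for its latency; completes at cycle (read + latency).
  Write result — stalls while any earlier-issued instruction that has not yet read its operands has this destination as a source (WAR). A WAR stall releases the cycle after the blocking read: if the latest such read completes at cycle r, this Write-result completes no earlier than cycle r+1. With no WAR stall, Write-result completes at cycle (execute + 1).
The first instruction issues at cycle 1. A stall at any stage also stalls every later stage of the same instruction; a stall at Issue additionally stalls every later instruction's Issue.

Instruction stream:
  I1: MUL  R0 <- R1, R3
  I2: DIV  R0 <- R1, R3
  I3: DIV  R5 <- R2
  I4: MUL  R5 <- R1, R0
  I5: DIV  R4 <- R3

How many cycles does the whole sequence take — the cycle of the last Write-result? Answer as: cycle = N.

[I1] 1/2/6/7
[I2] 8/9/17/18  (WAW R0: wait I1 write@7)
[I3] 19/20/28/29  (struct: DIV busy until I2 writes@18)
[I4] 30/31/35/36  (WAW R5: wait I3 write@29)
[I5] 31/32/40/41

cycle = 41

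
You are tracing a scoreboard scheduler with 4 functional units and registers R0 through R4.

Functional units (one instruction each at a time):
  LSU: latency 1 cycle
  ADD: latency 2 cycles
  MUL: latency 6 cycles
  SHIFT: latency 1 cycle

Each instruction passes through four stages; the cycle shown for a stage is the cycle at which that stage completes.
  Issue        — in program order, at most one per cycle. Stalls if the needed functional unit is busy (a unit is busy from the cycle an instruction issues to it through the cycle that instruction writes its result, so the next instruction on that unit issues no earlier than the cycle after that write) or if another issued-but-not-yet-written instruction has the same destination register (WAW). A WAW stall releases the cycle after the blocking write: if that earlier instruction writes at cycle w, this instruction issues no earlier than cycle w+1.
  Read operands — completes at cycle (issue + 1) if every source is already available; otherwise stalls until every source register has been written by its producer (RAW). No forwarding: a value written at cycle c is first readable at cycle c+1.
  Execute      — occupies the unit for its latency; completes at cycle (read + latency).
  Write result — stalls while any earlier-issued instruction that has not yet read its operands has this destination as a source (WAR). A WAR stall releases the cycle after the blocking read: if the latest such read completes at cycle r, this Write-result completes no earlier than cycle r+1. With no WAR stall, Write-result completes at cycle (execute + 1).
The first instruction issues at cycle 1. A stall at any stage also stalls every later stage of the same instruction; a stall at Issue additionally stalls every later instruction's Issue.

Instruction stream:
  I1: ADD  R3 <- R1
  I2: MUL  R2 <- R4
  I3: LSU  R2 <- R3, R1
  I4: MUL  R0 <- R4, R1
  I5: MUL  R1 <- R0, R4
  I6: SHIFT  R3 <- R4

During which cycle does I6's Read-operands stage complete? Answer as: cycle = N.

c1: I1 dispatched to ADD
c2: I1 operands ready | I2 dispatched to MUL
c3: I2 operands ready
c4: I1 complete
c5: R3←I1
c9: I2 complete
c10: R2←I2
c11: I3 dispatched to LSU
c12: I3 operands ready | I4 dispatched to MUL
c13: I3 complete | I4 operands ready
c14: R2←I3
c19: I4 complete
c20: R0←I4
c21: I5 dispatched to MUL
c22: I5 operands ready | I6 dispatched to SHIFT
c23: I6 operands ready
c24: I6 complete
c25: R3←I6
c28: I5 complete
c29: R1←I5

cycle = 23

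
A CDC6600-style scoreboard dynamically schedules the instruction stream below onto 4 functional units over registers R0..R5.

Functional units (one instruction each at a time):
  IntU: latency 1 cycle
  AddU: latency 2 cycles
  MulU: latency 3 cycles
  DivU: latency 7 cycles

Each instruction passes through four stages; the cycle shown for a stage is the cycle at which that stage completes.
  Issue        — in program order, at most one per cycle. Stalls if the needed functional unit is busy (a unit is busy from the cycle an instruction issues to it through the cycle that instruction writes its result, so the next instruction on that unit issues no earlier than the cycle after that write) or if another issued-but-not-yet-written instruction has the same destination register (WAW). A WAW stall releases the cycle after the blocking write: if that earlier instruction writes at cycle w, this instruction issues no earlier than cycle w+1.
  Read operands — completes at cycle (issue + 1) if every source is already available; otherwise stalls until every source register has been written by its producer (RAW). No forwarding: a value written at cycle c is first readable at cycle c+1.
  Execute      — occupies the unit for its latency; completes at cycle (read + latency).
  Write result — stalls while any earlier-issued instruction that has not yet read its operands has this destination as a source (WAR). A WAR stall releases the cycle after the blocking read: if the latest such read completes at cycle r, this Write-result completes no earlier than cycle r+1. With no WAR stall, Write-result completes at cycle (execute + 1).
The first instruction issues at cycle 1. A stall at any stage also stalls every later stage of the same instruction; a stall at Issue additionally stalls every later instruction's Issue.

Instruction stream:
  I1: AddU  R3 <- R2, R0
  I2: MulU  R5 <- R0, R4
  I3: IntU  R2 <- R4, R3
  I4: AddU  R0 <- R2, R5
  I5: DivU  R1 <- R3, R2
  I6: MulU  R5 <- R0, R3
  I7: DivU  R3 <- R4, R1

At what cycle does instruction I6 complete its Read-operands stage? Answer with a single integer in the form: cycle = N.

I1 -> (1, 2, 4, 5)
I2 -> (2, 3, 6, 7)
I3 -> (3, 6, 7, 8)  // RAW R3: wait I1 write@5
I4 -> (6, 9, 11, 12)  // struct: AddU busy until I1 writes@5, RAW R2: wait I3 write@8
I5 -> (7, 9, 16, 17)  // RAW R2: wait I3 write@8
I6 -> (8, 13, 16, 17)  // RAW R0: wait I4 write@12
I7 -> (18, 19, 26, 27)  // struct: DivU busy until I5 writes@17

cycle = 13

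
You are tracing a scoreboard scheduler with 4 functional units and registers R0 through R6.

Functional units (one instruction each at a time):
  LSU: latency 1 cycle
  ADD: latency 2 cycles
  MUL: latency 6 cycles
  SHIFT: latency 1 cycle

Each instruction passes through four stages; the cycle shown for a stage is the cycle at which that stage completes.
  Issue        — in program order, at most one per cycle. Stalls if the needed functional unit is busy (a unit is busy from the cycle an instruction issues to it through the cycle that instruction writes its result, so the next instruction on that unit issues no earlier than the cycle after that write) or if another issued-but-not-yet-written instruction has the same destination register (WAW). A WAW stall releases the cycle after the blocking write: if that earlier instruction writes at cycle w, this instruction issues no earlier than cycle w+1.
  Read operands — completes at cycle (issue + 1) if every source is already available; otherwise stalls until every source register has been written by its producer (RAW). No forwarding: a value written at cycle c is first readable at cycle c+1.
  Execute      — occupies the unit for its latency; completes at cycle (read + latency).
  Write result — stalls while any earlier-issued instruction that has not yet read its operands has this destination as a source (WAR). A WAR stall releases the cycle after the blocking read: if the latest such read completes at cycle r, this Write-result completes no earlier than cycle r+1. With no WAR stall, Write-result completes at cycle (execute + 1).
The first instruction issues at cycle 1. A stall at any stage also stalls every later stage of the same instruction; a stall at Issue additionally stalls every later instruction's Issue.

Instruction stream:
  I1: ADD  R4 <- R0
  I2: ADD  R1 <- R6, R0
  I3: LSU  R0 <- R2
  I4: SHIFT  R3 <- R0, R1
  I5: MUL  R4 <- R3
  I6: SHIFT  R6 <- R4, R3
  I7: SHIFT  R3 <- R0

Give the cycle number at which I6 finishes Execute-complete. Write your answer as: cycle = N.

c1: I1 issues→ADD
c2: I1 reads
c4: I1 exec-done
c5: I1 writes R4
c6: I2 issues→ADD
c7: I2 reads; I3 issues→LSU
c8: I3 reads; I4 issues→SHIFT
c9: I2 exec-done; I3 exec-done; I5 issues→MUL
c10: I2 writes R1; I3 writes R0
c11: I4 reads
c12: I4 exec-done
c13: I4 writes R3
c14: I5 reads; I6 issues→SHIFT
c20: I5 exec-done
c21: I5 writes R4
c22: I6 reads
c23: I6 exec-done
c24: I6 writes R6
c25: I7 issues→SHIFT
c26: I7 reads
c27: I7 exec-done
c28: I7 writes R3

cycle = 23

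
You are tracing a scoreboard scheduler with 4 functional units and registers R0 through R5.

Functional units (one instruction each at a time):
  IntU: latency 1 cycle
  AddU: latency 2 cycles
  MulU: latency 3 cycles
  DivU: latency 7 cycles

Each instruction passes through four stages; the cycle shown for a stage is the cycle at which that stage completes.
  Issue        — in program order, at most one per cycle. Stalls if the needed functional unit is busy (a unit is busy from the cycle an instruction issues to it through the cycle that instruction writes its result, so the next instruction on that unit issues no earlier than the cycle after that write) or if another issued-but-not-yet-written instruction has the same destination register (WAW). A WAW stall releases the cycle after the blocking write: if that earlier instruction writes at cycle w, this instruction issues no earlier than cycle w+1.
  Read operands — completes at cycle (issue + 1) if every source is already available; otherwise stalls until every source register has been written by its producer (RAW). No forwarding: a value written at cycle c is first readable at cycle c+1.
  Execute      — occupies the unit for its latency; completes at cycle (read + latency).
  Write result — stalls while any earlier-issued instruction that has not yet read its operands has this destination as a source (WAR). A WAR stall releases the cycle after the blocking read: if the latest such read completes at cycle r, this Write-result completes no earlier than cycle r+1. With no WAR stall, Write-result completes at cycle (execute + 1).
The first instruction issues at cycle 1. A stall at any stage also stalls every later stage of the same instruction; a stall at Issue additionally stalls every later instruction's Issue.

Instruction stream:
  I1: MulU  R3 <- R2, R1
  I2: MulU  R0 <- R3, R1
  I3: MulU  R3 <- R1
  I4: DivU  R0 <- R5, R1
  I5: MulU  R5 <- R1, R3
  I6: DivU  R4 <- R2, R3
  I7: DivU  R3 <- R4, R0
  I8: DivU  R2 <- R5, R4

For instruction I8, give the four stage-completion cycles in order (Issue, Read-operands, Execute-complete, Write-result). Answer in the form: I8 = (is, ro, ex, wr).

I8 = (44, 45, 52, 53)

cycle 1: I1→MulU
cycle 2: I1 RO
cycle 5: I1 EX
cycle 6: I1 WR R3
cycle 7: I2→MulU
cycle 8: I2 RO
cycle 11: I2 EX
cycle 12: I2 WR R0
cycle 13: I3→MulU
cycle 14: I3 RO, I4→DivU
cycle 15: I4 RO
cycle 17: I3 EX
cycle 18: I3 WR R3
cycle 19: I5→MulU
cycle 20: I5 RO
cycle 22: I4 EX
cycle 23: I4 WR R0, I5 EX
cycle 24: I5 WR R5, I6→DivU
cycle 25: I6 RO
cycle 32: I6 EX
cycle 33: I6 WR R4
cycle 34: I7→DivU
cycle 35: I7 RO
cycle 42: I7 EX
cycle 43: I7 WR R3
cycle 44: I8→DivU
cycle 45: I8 RO
cycle 52: I8 EX
cycle 53: I8 WR R2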